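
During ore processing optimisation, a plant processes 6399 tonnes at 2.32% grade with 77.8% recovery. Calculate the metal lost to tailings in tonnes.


Total metal in feed:
= 6399 * 2.32 / 100 = 148.4568 tonnes
Metal recovered:
= 148.4568 * 77.8 / 100 = 115.4993904 tonnes
Metal lost to tailings:
= 148.4568 - 115.4993904
= 32.9574 tonnes

32.9574 tonnes


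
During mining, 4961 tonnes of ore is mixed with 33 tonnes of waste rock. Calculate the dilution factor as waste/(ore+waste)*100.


Total material = ore + waste
= 4961 + 33 = 4994 tonnes
Dilution = waste / total * 100
= 33 / 4994 * 100
= 0.006607929515 * 100
= 0.6608%

0.6608%


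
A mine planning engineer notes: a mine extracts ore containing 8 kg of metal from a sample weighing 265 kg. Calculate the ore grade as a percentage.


3.0189%

Ore grade = (metal mass / ore mass) * 100
= (8 / 265) * 100
= 0.03018867925 * 100
= 3.0189%


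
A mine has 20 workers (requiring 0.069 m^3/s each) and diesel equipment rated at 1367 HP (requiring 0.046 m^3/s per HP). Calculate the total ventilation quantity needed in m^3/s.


64.262 m^3/s

Airflow for workers:
Q_people = 20 * 0.069 = 1.38 m^3/s
Airflow for diesel equipment:
Q_diesel = 1367 * 0.046 = 62.882 m^3/s
Total ventilation:
Q_total = 1.38 + 62.882
= 64.262 m^3/s


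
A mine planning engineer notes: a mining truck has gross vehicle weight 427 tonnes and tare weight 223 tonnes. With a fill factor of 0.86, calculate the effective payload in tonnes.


Maximum payload = gross - tare
= 427 - 223 = 204 tonnes
Effective payload = max payload * fill factor
= 204 * 0.86
= 175.44 tonnes

175.44 tonnes


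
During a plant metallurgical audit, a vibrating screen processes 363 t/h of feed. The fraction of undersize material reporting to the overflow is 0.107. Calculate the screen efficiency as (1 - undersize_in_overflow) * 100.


89.3%

Screen efficiency = (1 - fraction of undersize in overflow) * 100
= (1 - 0.107) * 100
= 0.893 * 100
= 89.3%


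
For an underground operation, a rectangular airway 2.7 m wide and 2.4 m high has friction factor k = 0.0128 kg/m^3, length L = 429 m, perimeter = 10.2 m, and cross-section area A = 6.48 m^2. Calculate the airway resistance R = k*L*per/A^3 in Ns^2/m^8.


Compute the numerator:
k * L * per = 0.0128 * 429 * 10.2
= 56.01024
Compute the denominator:
A^3 = 6.48^3 = 272.097792
Resistance:
R = 56.01024 / 272.097792
= 0.2058 Ns^2/m^8

0.2058 Ns^2/m^8


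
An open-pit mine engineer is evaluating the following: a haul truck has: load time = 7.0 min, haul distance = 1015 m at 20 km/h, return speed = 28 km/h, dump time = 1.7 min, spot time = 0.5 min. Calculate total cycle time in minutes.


Convert haul speed to m/min: 20 * 1000/60 = 333.3333333 m/min
Haul time = 1015 / 333.3333333 = 3.045 min
Convert return speed to m/min: 28 * 1000/60 = 466.6666667 m/min
Return time = 1015 / 466.6666667 = 2.175 min
Total cycle time:
= 7.0 + 3.045 + 1.7 + 2.175 + 0.5
= 14.42 min

14.42 min


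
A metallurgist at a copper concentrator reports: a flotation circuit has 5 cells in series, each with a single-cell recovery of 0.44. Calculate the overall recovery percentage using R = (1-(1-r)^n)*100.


Complement of single-cell recovery:
1 - r = 1 - 0.44 = 0.56
Raise to power n:
(1 - r)^5 = 0.56^5 = 0.0550731776
Overall recovery:
R = (1 - 0.0550731776) * 100
= 94.4927%

94.4927%


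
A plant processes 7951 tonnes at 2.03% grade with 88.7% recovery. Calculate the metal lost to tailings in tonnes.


18.2388 tonnes

Total metal in feed:
= 7951 * 2.03 / 100 = 161.4053 tonnes
Metal recovered:
= 161.4053 * 88.7 / 100 = 143.1665011 tonnes
Metal lost to tailings:
= 161.4053 - 143.1665011
= 18.2388 tonnes


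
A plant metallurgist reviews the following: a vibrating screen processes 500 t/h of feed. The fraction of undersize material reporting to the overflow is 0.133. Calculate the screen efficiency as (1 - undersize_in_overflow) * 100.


86.7%

Screen efficiency = (1 - fraction of undersize in overflow) * 100
= (1 - 0.133) * 100
= 0.867 * 100
= 86.7%


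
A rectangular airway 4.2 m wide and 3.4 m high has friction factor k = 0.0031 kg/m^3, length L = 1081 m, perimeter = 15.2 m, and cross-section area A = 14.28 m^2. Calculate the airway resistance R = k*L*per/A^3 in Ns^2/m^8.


Compute the numerator:
k * L * per = 0.0031 * 1081 * 15.2
= 50.93672
Compute the denominator:
A^3 = 14.28^3 = 2911.954752
Resistance:
R = 50.93672 / 2911.954752
= 0.0175 Ns^2/m^8

0.0175 Ns^2/m^8


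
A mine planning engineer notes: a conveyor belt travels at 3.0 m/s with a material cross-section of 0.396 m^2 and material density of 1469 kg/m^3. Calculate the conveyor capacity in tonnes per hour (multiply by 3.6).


6282.6192 t/h

Volumetric flow = speed * area
= 3.0 * 0.396 = 1.188 m^3/s
Mass flow = volumetric * density
= 1.188 * 1469 = 1745.172 kg/s
Convert to t/h: multiply by 3.6
Capacity = 1745.172 * 3.6
= 6282.6192 t/h


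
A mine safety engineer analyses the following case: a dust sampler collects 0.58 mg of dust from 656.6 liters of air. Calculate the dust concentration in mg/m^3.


Convert liters to m^3: 1 m^3 = 1000 L
Concentration = mass / volume * 1000
= 0.58 / 656.6 * 1000
= 0.00088333841 * 1000
= 0.8833 mg/m^3

0.8833 mg/m^3


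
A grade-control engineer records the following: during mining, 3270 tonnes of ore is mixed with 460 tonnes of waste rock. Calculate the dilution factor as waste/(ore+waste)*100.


Total material = ore + waste
= 3270 + 460 = 3730 tonnes
Dilution = waste / total * 100
= 460 / 3730 * 100
= 0.1233243968 * 100
= 12.3324%

12.3324%


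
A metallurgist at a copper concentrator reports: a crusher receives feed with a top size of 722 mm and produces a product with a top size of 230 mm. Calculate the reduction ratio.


Reduction ratio = feed size / product size
= 722 / 230
= 3.1391

3.1391


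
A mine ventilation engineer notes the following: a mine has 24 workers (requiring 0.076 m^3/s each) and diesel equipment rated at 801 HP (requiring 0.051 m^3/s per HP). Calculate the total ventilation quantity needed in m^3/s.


Airflow for workers:
Q_people = 24 * 0.076 = 1.824 m^3/s
Airflow for diesel equipment:
Q_diesel = 801 * 0.051 = 40.851 m^3/s
Total ventilation:
Q_total = 1.824 + 40.851
= 42.675 m^3/s

42.675 m^3/s


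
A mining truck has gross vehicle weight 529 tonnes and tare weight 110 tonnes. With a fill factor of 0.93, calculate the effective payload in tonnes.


Maximum payload = gross - tare
= 529 - 110 = 419 tonnes
Effective payload = max payload * fill factor
= 419 * 0.93
= 389.67 tonnes

389.67 tonnes


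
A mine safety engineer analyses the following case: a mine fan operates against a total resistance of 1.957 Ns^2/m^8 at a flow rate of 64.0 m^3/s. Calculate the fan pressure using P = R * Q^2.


Compute Q^2:
Q^2 = 64.0^2 = 4096.0
Compute pressure:
P = R * Q^2 = 1.957 * 4096.0
= 8015.872 Pa

8015.872 Pa


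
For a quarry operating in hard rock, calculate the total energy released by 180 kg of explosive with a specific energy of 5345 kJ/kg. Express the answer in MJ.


962.1 MJ

Energy = mass * specific_energy / 1000
= 180 * 5345 / 1000
= 962100 / 1000
= 962.1 MJ


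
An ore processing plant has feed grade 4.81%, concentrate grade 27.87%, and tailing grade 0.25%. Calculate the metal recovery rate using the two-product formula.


Using the two-product formula:
R = 100 * c * (f - t) / (f * (c - t))
Numerator = 100 * 27.87 * (4.81 - 0.25)
= 100 * 27.87 * 4.56
= 12708.72
Denominator = 4.81 * (27.87 - 0.25)
= 4.81 * 27.62
= 132.8522
R = 12708.72 / 132.8522
= 95.6606%

95.6606%


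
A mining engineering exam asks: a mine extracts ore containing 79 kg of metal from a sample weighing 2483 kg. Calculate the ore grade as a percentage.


3.1816%

Ore grade = (metal mass / ore mass) * 100
= (79 / 2483) * 100
= 0.03181635119 * 100
= 3.1816%


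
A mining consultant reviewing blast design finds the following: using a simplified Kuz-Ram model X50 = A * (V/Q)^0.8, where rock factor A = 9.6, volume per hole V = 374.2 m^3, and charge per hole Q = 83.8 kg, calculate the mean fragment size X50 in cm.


31.7804 cm

Compute V/Q:
V/Q = 374.2 / 83.8 = 4.465393795
Raise to the power 0.8:
(V/Q)^0.8 = 4.465393795^0.8 = 3.310455937
Multiply by A:
X50 = 9.6 * 3.310455937
= 31.7804 cm


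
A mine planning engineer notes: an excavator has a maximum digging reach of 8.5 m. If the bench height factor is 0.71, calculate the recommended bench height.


6.035 m

Bench height = reach * factor
= 8.5 * 0.71
= 6.035 m


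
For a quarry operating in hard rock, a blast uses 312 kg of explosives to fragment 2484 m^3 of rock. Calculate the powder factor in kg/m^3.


0.1256 kg/m^3

Powder factor = explosive mass / rock volume
= 312 / 2484
= 0.1256 kg/m^3


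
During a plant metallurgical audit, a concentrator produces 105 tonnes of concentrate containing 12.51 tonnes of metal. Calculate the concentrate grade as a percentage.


11.9143%

Grade = (metal in concentrate / concentrate mass) * 100
= (12.51 / 105) * 100
= 0.1191428571 * 100
= 11.9143%


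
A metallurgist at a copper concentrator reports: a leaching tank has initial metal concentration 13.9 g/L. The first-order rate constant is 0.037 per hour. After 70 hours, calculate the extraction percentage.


Compute the exponent:
-k * t = -0.037 * 70 = -2.59
Remaining concentration:
C = 13.9 * exp(-2.59)
= 13.9 * 0.07502004009
= 1.042778557 g/L
Extracted = 13.9 - 1.042778557 = 12.85722144 g/L
Extraction % = 12.85722144 / 13.9 * 100
= 92.498%

92.498%


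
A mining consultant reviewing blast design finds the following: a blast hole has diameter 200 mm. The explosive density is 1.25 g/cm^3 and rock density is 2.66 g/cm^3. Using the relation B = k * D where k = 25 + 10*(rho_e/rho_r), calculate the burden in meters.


5.9398 m

First, compute k:
rho_e / rho_r = 1.25 / 2.66 = 0.469924812
k = 25 + 10 * 0.469924812 = 29.69924812
Then, compute burden:
B = k * D / 1000 = 29.69924812 * 200 / 1000
= 5939.849624 / 1000
= 5.9398 m


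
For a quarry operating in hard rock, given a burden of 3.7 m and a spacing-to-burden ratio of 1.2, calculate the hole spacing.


Spacing = burden * ratio
= 3.7 * 1.2
= 4.44 m

4.44 m


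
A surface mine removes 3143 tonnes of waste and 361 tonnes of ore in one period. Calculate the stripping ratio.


Stripping ratio = waste tonnage / ore tonnage
= 3143 / 361
= 8.7064

8.7064


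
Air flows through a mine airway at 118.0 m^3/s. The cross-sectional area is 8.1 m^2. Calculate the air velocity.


14.5679 m/s

Velocity = flow rate / cross-sectional area
= 118.0 / 8.1
= 14.5679 m/s


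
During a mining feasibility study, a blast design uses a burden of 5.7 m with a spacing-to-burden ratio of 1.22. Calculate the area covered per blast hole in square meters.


First, find the spacing:
Spacing = burden * ratio = 5.7 * 1.22
= 6.954 m
Then, calculate the area:
Area = burden * spacing = 5.7 * 6.954
= 39.6378 m^2

39.6378 m^2


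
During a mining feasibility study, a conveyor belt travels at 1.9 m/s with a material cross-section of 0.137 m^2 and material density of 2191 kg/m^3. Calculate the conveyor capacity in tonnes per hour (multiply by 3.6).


2053.1423 t/h

Volumetric flow = speed * area
= 1.9 * 0.137 = 0.2603 m^3/s
Mass flow = volumetric * density
= 0.2603 * 2191 = 570.3173 kg/s
Convert to t/h: multiply by 3.6
Capacity = 570.3173 * 3.6
= 2053.1423 t/h


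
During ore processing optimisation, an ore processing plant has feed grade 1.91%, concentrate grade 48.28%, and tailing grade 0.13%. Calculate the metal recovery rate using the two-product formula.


Using the two-product formula:
R = 100 * c * (f - t) / (f * (c - t))
Numerator = 100 * 48.28 * (1.91 - 0.13)
= 100 * 48.28 * 1.78
= 8593.84
Denominator = 1.91 * (48.28 - 0.13)
= 1.91 * 48.15
= 91.9665
R = 8593.84 / 91.9665
= 93.4453%

93.4453%


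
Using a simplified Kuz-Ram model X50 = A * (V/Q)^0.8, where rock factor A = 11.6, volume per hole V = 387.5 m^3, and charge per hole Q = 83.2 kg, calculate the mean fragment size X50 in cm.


39.717 cm

Compute V/Q:
V/Q = 387.5 / 83.2 = 4.657451923
Raise to the power 0.8:
(V/Q)^0.8 = 4.657451923^0.8 = 3.423881335
Multiply by A:
X50 = 11.6 * 3.423881335
= 39.717 cm


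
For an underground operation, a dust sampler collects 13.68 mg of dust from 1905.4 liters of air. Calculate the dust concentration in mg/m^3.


7.1796 mg/m^3

Convert liters to m^3: 1 m^3 = 1000 L
Concentration = mass / volume * 1000
= 13.68 / 1905.4 * 1000
= 0.007179594836 * 1000
= 7.1796 mg/m^3


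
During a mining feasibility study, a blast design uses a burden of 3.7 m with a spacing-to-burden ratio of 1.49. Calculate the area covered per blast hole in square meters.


First, find the spacing:
Spacing = burden * ratio = 3.7 * 1.49
= 5.513 m
Then, calculate the area:
Area = burden * spacing = 3.7 * 5.513
= 20.3981 m^2

20.3981 m^2


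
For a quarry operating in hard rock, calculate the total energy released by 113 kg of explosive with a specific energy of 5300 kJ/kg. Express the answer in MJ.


Energy = mass * specific_energy / 1000
= 113 * 5300 / 1000
= 598900 / 1000
= 598.9 MJ

598.9 MJ


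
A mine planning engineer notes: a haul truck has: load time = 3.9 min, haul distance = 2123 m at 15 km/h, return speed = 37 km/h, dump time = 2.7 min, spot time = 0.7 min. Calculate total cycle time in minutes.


19.2347 min

Convert haul speed to m/min: 15 * 1000/60 = 250 m/min
Haul time = 2123 / 250 = 8.492 min
Convert return speed to m/min: 37 * 1000/60 = 616.6666667 m/min
Return time = 2123 / 616.6666667 = 3.442702703 min
Total cycle time:
= 3.9 + 8.492 + 2.7 + 3.442702703 + 0.7
= 19.2347 min


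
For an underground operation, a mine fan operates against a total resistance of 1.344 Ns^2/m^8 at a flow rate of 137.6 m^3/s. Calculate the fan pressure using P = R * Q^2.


Compute Q^2:
Q^2 = 137.6^2 = 18933.76
Compute pressure:
P = R * Q^2 = 1.344 * 18933.76
= 25446.9734 Pa

25446.9734 Pa


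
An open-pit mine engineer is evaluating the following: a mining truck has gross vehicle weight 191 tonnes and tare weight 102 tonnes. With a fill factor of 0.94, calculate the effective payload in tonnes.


Maximum payload = gross - tare
= 191 - 102 = 89 tonnes
Effective payload = max payload * fill factor
= 89 * 0.94
= 83.66 tonnes

83.66 tonnes


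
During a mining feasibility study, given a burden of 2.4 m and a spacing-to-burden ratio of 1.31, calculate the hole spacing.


Spacing = burden * ratio
= 2.4 * 1.31
= 3.144 m

3.144 m


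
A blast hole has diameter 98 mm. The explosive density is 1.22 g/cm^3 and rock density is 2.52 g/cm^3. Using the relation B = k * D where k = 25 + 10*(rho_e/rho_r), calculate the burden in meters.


2.9244 m

First, compute k:
rho_e / rho_r = 1.22 / 2.52 = 0.4841269841
k = 25 + 10 * 0.4841269841 = 29.84126984
Then, compute burden:
B = k * D / 1000 = 29.84126984 * 98 / 1000
= 2924.444444 / 1000
= 2.9244 m


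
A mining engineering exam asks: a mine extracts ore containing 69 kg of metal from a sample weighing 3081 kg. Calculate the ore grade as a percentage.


2.2395%

Ore grade = (metal mass / ore mass) * 100
= (69 / 3081) * 100
= 0.02239532619 * 100
= 2.2395%


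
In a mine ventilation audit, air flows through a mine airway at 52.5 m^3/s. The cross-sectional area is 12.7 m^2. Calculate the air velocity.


Velocity = flow rate / cross-sectional area
= 52.5 / 12.7
= 4.1339 m/s

4.1339 m/s


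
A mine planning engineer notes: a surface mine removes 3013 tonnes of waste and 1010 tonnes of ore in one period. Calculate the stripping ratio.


2.9832

Stripping ratio = waste tonnage / ore tonnage
= 3013 / 1010
= 2.9832


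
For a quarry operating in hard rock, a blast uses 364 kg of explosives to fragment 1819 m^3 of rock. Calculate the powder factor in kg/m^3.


Powder factor = explosive mass / rock volume
= 364 / 1819
= 0.2001 kg/m^3

0.2001 kg/m^3


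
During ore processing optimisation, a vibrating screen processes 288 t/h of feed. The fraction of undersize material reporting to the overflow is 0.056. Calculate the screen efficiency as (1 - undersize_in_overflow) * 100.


Screen efficiency = (1 - fraction of undersize in overflow) * 100
= (1 - 0.056) * 100
= 0.944 * 100
= 94.4%

94.4%


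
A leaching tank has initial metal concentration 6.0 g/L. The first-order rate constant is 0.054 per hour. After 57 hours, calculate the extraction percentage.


95.3949%

Compute the exponent:
-k * t = -0.054 * 57 = -3.078
Remaining concentration:
C = 6.0 * exp(-3.078)
= 6.0 * 0.04605126714
= 0.2763076029 g/L
Extracted = 6.0 - 0.2763076029 = 5.723692397 g/L
Extraction % = 5.723692397 / 6.0 * 100
= 95.3949%


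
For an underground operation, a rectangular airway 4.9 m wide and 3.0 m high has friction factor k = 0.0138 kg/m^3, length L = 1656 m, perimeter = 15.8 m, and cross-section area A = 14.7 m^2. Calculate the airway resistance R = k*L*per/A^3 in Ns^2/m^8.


0.1137 Ns^2/m^8

Compute the numerator:
k * L * per = 0.0138 * 1656 * 15.8
= 361.07424
Compute the denominator:
A^3 = 14.7^3 = 3176.523
Resistance:
R = 361.07424 / 3176.523
= 0.1137 Ns^2/m^8


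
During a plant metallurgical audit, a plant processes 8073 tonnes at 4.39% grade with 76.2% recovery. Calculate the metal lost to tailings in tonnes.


84.3483 tonnes

Total metal in feed:
= 8073 * 4.39 / 100 = 354.4047 tonnes
Metal recovered:
= 354.4047 * 76.2 / 100 = 270.0563814 tonnes
Metal lost to tailings:
= 354.4047 - 270.0563814
= 84.3483 tonnes


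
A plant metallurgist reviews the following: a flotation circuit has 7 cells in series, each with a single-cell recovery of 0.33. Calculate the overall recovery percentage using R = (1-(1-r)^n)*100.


93.9393%

Complement of single-cell recovery:
1 - r = 1 - 0.33 = 0.67
Raise to power n:
(1 - r)^7 = 0.67^7 = 0.06060711605
Overall recovery:
R = (1 - 0.06060711605) * 100
= 93.9393%


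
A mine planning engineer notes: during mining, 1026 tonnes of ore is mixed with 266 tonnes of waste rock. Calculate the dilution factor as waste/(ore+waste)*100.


20.5882%

Total material = ore + waste
= 1026 + 266 = 1292 tonnes
Dilution = waste / total * 100
= 266 / 1292 * 100
= 0.2058823529 * 100
= 20.5882%


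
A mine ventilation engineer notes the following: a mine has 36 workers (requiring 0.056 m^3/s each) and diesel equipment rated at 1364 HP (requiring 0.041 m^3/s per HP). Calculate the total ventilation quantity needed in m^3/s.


Airflow for workers:
Q_people = 36 * 0.056 = 2.016 m^3/s
Airflow for diesel equipment:
Q_diesel = 1364 * 0.041 = 55.924 m^3/s
Total ventilation:
Q_total = 2.016 + 55.924
= 57.94 m^3/s

57.94 m^3/s


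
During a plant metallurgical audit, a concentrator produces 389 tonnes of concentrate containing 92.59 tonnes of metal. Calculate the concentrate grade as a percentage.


Grade = (metal in concentrate / concentrate mass) * 100
= (92.59 / 389) * 100
= 0.2380205656 * 100
= 23.8021%

23.8021%


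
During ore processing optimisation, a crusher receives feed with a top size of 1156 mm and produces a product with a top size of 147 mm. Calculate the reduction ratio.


7.8639

Reduction ratio = feed size / product size
= 1156 / 147
= 7.8639


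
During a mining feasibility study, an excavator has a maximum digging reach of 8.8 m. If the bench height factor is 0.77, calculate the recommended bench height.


Bench height = reach * factor
= 8.8 * 0.77
= 6.776 m

6.776 m


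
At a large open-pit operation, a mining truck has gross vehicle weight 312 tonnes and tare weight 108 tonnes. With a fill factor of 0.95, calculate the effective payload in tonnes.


Maximum payload = gross - tare
= 312 - 108 = 204 tonnes
Effective payload = max payload * fill factor
= 204 * 0.95
= 193.8 tonnes

193.8 tonnes


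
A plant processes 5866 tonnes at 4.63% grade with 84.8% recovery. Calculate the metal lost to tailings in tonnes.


41.2826 tonnes

Total metal in feed:
= 5866 * 4.63 / 100 = 271.5958 tonnes
Metal recovered:
= 271.5958 * 84.8 / 100 = 230.3132384 tonnes
Metal lost to tailings:
= 271.5958 - 230.3132384
= 41.2826 tonnes


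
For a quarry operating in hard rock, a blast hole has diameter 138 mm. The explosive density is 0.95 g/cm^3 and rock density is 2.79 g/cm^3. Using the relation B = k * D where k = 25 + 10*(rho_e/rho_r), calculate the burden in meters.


3.9199 m

First, compute k:
rho_e / rho_r = 0.95 / 2.79 = 0.3405017921
k = 25 + 10 * 0.3405017921 = 28.40501792
Then, compute burden:
B = k * D / 1000 = 28.40501792 * 138 / 1000
= 3919.892473 / 1000
= 3.9199 m


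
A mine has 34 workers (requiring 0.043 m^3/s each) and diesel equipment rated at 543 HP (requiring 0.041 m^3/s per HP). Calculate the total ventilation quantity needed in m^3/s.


Airflow for workers:
Q_people = 34 * 0.043 = 1.462 m^3/s
Airflow for diesel equipment:
Q_diesel = 543 * 0.041 = 22.263 m^3/s
Total ventilation:
Q_total = 1.462 + 22.263
= 23.725 m^3/s

23.725 m^3/s


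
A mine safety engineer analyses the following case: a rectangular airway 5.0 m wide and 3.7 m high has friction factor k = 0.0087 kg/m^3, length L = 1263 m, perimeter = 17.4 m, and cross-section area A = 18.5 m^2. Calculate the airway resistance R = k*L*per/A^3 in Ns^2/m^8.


0.0302 Ns^2/m^8

Compute the numerator:
k * L * per = 0.0087 * 1263 * 17.4
= 191.19294
Compute the denominator:
A^3 = 18.5^3 = 6331.625
Resistance:
R = 191.19294 / 6331.625
= 0.0302 Ns^2/m^8


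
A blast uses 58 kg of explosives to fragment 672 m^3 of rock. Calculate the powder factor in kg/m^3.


0.0863 kg/m^3

Powder factor = explosive mass / rock volume
= 58 / 672
= 0.0863 kg/m^3


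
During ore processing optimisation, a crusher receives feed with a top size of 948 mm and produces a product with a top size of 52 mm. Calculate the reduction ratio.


18.2308

Reduction ratio = feed size / product size
= 948 / 52
= 18.2308


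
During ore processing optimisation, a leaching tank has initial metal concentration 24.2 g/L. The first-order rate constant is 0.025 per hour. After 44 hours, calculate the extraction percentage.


66.7129%

Compute the exponent:
-k * t = -0.025 * 44 = -1.1
Remaining concentration:
C = 24.2 * exp(-1.1)
= 24.2 * 0.3328710837
= 8.055480225 g/L
Extracted = 24.2 - 8.055480225 = 16.14451977 g/L
Extraction % = 16.14451977 / 24.2 * 100
= 66.7129%


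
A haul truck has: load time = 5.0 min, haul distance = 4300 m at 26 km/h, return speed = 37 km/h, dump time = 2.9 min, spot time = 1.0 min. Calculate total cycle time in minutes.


Convert haul speed to m/min: 26 * 1000/60 = 433.3333333 m/min
Haul time = 4300 / 433.3333333 = 9.923076923 min
Convert return speed to m/min: 37 * 1000/60 = 616.6666667 m/min
Return time = 4300 / 616.6666667 = 6.972972973 min
Total cycle time:
= 5.0 + 9.923076923 + 2.9 + 6.972972973 + 1.0
= 25.796 min

25.796 min


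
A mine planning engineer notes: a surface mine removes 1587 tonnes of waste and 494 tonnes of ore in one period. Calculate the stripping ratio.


Stripping ratio = waste tonnage / ore tonnage
= 1587 / 494
= 3.2126

3.2126


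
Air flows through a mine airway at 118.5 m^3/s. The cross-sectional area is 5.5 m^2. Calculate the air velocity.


Velocity = flow rate / cross-sectional area
= 118.5 / 5.5
= 21.5455 m/s

21.5455 m/s


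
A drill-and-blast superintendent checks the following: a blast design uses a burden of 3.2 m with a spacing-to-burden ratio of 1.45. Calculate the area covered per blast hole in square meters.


14.848 m^2

First, find the spacing:
Spacing = burden * ratio = 3.2 * 1.45
= 4.64 m
Then, calculate the area:
Area = burden * spacing = 3.2 * 4.64
= 14.848 m^2


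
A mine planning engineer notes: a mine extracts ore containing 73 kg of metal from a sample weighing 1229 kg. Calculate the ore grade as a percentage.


5.9398%

Ore grade = (metal mass / ore mass) * 100
= (73 / 1229) * 100
= 0.05939788446 * 100
= 5.9398%


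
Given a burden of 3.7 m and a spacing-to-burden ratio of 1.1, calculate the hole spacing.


Spacing = burden * ratio
= 3.7 * 1.1
= 4.07 m

4.07 m


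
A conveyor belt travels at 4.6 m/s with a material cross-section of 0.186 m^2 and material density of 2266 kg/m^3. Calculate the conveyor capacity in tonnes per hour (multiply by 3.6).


6979.6426 t/h

Volumetric flow = speed * area
= 4.6 * 0.186 = 0.8556 m^3/s
Mass flow = volumetric * density
= 0.8556 * 2266 = 1938.7896 kg/s
Convert to t/h: multiply by 3.6
Capacity = 1938.7896 * 3.6
= 6979.6426 t/h


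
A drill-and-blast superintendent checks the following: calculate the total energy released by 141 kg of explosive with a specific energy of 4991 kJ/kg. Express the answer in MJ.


703.731 MJ

Energy = mass * specific_energy / 1000
= 141 * 4991 / 1000
= 703731 / 1000
= 703.731 MJ


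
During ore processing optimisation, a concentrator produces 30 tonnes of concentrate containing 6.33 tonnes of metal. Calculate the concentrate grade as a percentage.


21.1%

Grade = (metal in concentrate / concentrate mass) * 100
= (6.33 / 30) * 100
= 0.211 * 100
= 21.1%


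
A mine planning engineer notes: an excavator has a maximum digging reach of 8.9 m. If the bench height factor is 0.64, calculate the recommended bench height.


5.696 m

Bench height = reach * factor
= 8.9 * 0.64
= 5.696 m


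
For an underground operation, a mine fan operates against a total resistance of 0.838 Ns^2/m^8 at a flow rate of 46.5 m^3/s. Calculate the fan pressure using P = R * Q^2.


1811.9655 Pa

Compute Q^2:
Q^2 = 46.5^2 = 2162.25
Compute pressure:
P = R * Q^2 = 0.838 * 2162.25
= 1811.9655 Pa


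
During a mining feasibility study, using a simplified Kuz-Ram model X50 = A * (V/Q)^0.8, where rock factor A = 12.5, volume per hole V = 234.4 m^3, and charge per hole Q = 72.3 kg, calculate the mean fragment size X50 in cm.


Compute V/Q:
V/Q = 234.4 / 72.3 = 3.242047026
Raise to the power 0.8:
(V/Q)^0.8 = 3.242047026^0.8 = 2.562450284
Multiply by A:
X50 = 12.5 * 2.562450284
= 32.0306 cm

32.0306 cm


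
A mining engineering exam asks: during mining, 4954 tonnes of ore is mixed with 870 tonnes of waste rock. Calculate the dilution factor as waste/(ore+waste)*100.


Total material = ore + waste
= 4954 + 870 = 5824 tonnes
Dilution = waste / total * 100
= 870 / 5824 * 100
= 0.1493818681 * 100
= 14.9382%

14.9382%


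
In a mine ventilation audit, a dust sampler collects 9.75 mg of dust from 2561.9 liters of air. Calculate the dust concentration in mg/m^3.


3.8058 mg/m^3

Convert liters to m^3: 1 m^3 = 1000 L
Concentration = mass / volume * 1000
= 9.75 / 2561.9 * 1000
= 0.003805769156 * 1000
= 3.8058 mg/m^3


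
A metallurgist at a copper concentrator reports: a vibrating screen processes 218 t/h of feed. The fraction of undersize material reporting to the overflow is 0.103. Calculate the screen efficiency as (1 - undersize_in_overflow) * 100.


89.7%

Screen efficiency = (1 - fraction of undersize in overflow) * 100
= (1 - 0.103) * 100
= 0.897 * 100
= 89.7%


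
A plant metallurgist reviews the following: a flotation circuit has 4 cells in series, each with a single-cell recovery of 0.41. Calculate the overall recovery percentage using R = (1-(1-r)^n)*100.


87.8826%

Complement of single-cell recovery:
1 - r = 1 - 0.41 = 0.59
Raise to power n:
(1 - r)^4 = 0.59^4 = 0.12117361
Overall recovery:
R = (1 - 0.12117361) * 100
= 87.8826%


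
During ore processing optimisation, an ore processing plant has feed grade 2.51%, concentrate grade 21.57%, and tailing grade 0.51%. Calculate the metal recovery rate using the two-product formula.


Using the two-product formula:
R = 100 * c * (f - t) / (f * (c - t))
Numerator = 100 * 21.57 * (2.51 - 0.51)
= 100 * 21.57 * 2.0
= 4314.0
Denominator = 2.51 * (21.57 - 0.51)
= 2.51 * 21.06
= 52.8606
R = 4314.0 / 52.8606
= 81.6109%

81.6109%


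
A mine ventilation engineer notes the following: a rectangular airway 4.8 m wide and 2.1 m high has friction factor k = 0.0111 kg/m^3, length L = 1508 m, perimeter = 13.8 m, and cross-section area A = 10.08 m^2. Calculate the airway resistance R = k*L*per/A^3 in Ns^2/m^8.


Compute the numerator:
k * L * per = 0.0111 * 1508 * 13.8
= 230.99544
Compute the denominator:
A^3 = 10.08^3 = 1024.192512
Resistance:
R = 230.99544 / 1024.192512
= 0.2255 Ns^2/m^8

0.2255 Ns^2/m^8


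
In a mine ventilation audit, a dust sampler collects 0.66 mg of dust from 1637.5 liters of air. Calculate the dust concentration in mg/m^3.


Convert liters to m^3: 1 m^3 = 1000 L
Concentration = mass / volume * 1000
= 0.66 / 1637.5 * 1000
= 0.0004030534351 * 1000
= 0.4031 mg/m^3

0.4031 mg/m^3


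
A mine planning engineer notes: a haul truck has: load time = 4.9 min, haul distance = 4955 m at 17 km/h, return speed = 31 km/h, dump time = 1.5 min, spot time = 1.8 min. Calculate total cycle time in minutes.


Convert haul speed to m/min: 17 * 1000/60 = 283.3333333 m/min
Haul time = 4955 / 283.3333333 = 17.48823529 min
Convert return speed to m/min: 31 * 1000/60 = 516.6666667 m/min
Return time = 4955 / 516.6666667 = 9.590322581 min
Total cycle time:
= 4.9 + 17.48823529 + 1.5 + 9.590322581 + 1.8
= 35.2786 min

35.2786 min


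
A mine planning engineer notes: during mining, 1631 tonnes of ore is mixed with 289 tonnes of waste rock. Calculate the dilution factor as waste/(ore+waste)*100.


15.0521%

Total material = ore + waste
= 1631 + 289 = 1920 tonnes
Dilution = waste / total * 100
= 289 / 1920 * 100
= 0.1505208333 * 100
= 15.0521%


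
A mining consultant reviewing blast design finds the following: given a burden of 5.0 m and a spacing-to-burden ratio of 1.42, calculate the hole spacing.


Spacing = burden * ratio
= 5.0 * 1.42
= 7.1 m

7.1 m


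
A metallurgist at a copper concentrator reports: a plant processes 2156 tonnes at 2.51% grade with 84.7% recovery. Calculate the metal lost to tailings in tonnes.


Total metal in feed:
= 2156 * 2.51 / 100 = 54.1156 tonnes
Metal recovered:
= 54.1156 * 84.7 / 100 = 45.8359132 tonnes
Metal lost to tailings:
= 54.1156 - 45.8359132
= 8.2797 tonnes

8.2797 tonnes


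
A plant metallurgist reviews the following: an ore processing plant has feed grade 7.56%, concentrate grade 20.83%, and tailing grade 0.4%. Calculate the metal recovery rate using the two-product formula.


Using the two-product formula:
R = 100 * c * (f - t) / (f * (c - t))
Numerator = 100 * 20.83 * (7.56 - 0.4)
= 100 * 20.83 * 7.16
= 14914.28
Denominator = 7.56 * (20.83 - 0.4)
= 7.56 * 20.43
= 154.4508
R = 14914.28 / 154.4508
= 96.5633%

96.5633%


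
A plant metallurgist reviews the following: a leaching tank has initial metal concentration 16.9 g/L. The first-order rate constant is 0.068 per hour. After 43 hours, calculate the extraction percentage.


94.6282%

Compute the exponent:
-k * t = -0.068 * 43 = -2.924
Remaining concentration:
C = 16.9 * exp(-2.924)
= 16.9 * 0.05371838345
= 0.9078406802 g/L
Extracted = 16.9 - 0.9078406802 = 15.99215932 g/L
Extraction % = 15.99215932 / 16.9 * 100
= 94.6282%


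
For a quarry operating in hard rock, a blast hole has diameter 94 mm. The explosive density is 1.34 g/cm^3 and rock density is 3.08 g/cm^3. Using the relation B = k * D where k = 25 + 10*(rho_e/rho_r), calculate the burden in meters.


2.759 m

First, compute k:
rho_e / rho_r = 1.34 / 3.08 = 0.4350649351
k = 25 + 10 * 0.4350649351 = 29.35064935
Then, compute burden:
B = k * D / 1000 = 29.35064935 * 94 / 1000
= 2758.961039 / 1000
= 2.759 m


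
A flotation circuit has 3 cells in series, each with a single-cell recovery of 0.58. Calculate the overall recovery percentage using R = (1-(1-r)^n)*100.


92.5912%

Complement of single-cell recovery:
1 - r = 1 - 0.58 = 0.42
Raise to power n:
(1 - r)^3 = 0.42^3 = 0.074088
Overall recovery:
R = (1 - 0.074088) * 100
= 92.5912%


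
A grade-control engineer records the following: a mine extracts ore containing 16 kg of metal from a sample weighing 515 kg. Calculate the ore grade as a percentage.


Ore grade = (metal mass / ore mass) * 100
= (16 / 515) * 100
= 0.03106796117 * 100
= 3.1068%

3.1068%


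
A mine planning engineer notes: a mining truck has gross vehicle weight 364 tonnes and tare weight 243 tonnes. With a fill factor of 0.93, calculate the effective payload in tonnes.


112.53 tonnes

Maximum payload = gross - tare
= 364 - 243 = 121 tonnes
Effective payload = max payload * fill factor
= 121 * 0.93
= 112.53 tonnes


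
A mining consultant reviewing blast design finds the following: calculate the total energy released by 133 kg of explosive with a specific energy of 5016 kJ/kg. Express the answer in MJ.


667.128 MJ

Energy = mass * specific_energy / 1000
= 133 * 5016 / 1000
= 667128 / 1000
= 667.128 MJ


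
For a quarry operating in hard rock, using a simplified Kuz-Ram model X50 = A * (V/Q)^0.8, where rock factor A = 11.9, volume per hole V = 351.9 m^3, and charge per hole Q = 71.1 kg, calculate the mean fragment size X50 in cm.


Compute V/Q:
V/Q = 351.9 / 71.1 = 4.949367089
Raise to the power 0.8:
(V/Q)^0.8 = 4.949367089^0.8 = 3.594510304
Multiply by A:
X50 = 11.9 * 3.594510304
= 42.7747 cm

42.7747 cm


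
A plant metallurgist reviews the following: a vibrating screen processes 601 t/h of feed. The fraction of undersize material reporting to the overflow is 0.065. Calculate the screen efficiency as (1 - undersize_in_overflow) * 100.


Screen efficiency = (1 - fraction of undersize in overflow) * 100
= (1 - 0.065) * 100
= 0.935 * 100
= 93.5%

93.5%


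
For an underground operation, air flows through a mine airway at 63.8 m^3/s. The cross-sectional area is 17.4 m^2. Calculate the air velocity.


Velocity = flow rate / cross-sectional area
= 63.8 / 17.4
= 3.6667 m/s

3.6667 m/s


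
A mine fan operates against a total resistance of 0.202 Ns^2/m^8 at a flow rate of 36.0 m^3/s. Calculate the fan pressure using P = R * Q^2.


261.792 Pa

Compute Q^2:
Q^2 = 36.0^2 = 1296.0
Compute pressure:
P = R * Q^2 = 0.202 * 1296.0
= 261.792 Pa


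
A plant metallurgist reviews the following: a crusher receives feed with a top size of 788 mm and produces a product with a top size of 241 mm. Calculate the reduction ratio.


Reduction ratio = feed size / product size
= 788 / 241
= 3.2697

3.2697


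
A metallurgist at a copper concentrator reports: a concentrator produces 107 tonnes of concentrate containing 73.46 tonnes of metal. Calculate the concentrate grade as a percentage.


Grade = (metal in concentrate / concentrate mass) * 100
= (73.46 / 107) * 100
= 0.6865420561 * 100
= 68.6542%

68.6542%


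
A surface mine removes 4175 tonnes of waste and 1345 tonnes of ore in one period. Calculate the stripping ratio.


3.1041

Stripping ratio = waste tonnage / ore tonnage
= 4175 / 1345
= 3.1041


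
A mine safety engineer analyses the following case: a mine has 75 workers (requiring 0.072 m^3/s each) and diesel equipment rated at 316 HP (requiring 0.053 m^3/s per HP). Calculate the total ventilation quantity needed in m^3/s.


22.148 m^3/s

Airflow for workers:
Q_people = 75 * 0.072 = 5.4 m^3/s
Airflow for diesel equipment:
Q_diesel = 316 * 0.053 = 16.748 m^3/s
Total ventilation:
Q_total = 5.4 + 16.748
= 22.148 m^3/s


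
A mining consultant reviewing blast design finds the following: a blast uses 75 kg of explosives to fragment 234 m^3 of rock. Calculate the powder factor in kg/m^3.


Powder factor = explosive mass / rock volume
= 75 / 234
= 0.3205 kg/m^3

0.3205 kg/m^3


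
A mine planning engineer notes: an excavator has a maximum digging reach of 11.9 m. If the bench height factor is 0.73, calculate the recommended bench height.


Bench height = reach * factor
= 11.9 * 0.73
= 8.687 m

8.687 m


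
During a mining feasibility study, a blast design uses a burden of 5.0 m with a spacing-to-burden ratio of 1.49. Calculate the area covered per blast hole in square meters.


37.25 m^2

First, find the spacing:
Spacing = burden * ratio = 5.0 * 1.49
= 7.45 m
Then, calculate the area:
Area = burden * spacing = 5.0 * 7.45
= 37.25 m^2


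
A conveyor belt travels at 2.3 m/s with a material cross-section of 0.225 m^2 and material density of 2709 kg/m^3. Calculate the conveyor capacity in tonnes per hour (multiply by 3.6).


Volumetric flow = speed * area
= 2.3 * 0.225 = 0.5175 m^3/s
Mass flow = volumetric * density
= 0.5175 * 2709 = 1401.9075 kg/s
Convert to t/h: multiply by 3.6
Capacity = 1401.9075 * 3.6
= 5046.867 t/h

5046.867 t/h


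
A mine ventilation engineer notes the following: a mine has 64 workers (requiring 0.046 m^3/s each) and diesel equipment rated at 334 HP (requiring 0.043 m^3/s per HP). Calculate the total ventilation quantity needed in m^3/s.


Airflow for workers:
Q_people = 64 * 0.046 = 2.944 m^3/s
Airflow for diesel equipment:
Q_diesel = 334 * 0.043 = 14.362 m^3/s
Total ventilation:
Q_total = 2.944 + 14.362
= 17.306 m^3/s

17.306 m^3/s


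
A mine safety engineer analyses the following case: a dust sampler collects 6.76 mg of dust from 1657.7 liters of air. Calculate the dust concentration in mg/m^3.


Convert liters to m^3: 1 m^3 = 1000 L
Concentration = mass / volume * 1000
= 6.76 / 1657.7 * 1000
= 0.004077939314 * 1000
= 4.0779 mg/m^3

4.0779 mg/m^3


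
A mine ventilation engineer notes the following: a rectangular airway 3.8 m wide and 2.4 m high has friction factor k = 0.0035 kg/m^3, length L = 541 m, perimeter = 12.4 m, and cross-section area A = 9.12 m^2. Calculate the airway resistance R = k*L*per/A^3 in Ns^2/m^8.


0.031 Ns^2/m^8

Compute the numerator:
k * L * per = 0.0035 * 541 * 12.4
= 23.4794
Compute the denominator:
A^3 = 9.12^3 = 758.550528
Resistance:
R = 23.4794 / 758.550528
= 0.031 Ns^2/m^8


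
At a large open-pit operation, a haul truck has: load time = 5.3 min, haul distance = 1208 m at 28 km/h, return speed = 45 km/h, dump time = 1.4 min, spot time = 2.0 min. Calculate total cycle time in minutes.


Convert haul speed to m/min: 28 * 1000/60 = 466.6666667 m/min
Haul time = 1208 / 466.6666667 = 2.588571429 min
Convert return speed to m/min: 45 * 1000/60 = 750 m/min
Return time = 1208 / 750 = 1.610666667 min
Total cycle time:
= 5.3 + 2.588571429 + 1.4 + 1.610666667 + 2.0
= 12.8992 min

12.8992 min


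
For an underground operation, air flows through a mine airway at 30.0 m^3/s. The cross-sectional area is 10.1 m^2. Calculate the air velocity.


2.9703 m/s

Velocity = flow rate / cross-sectional area
= 30.0 / 10.1
= 2.9703 m/s


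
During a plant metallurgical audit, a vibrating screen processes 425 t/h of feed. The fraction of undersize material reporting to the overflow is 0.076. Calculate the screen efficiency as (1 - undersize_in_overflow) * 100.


92.4%

Screen efficiency = (1 - fraction of undersize in overflow) * 100
= (1 - 0.076) * 100
= 0.924 * 100
= 92.4%


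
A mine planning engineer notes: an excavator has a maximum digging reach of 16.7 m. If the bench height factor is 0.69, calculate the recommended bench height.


11.523 m

Bench height = reach * factor
= 16.7 * 0.69
= 11.523 m


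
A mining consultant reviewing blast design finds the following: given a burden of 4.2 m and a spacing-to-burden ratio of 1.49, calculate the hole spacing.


Spacing = burden * ratio
= 4.2 * 1.49
= 6.258 m

6.258 m


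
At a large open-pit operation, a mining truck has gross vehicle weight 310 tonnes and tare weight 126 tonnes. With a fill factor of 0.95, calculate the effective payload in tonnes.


Maximum payload = gross - tare
= 310 - 126 = 184 tonnes
Effective payload = max payload * fill factor
= 184 * 0.95
= 174.8 tonnes

174.8 tonnes


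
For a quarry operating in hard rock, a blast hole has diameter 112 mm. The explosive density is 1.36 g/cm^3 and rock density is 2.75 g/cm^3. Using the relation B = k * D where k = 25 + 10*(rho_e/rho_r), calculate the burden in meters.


First, compute k:
rho_e / rho_r = 1.36 / 2.75 = 0.4945454545
k = 25 + 10 * 0.4945454545 = 29.94545455
Then, compute burden:
B = k * D / 1000 = 29.94545455 * 112 / 1000
= 3353.890909 / 1000
= 3.3539 m

3.3539 m
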